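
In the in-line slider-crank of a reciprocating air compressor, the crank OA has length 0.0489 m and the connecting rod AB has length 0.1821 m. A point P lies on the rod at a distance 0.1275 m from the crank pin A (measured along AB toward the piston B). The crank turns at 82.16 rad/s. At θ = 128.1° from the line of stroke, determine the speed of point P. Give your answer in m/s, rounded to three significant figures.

ω = 82.16 rad/s.  Crank-pin speed |V_A| = rω = 4.0176 m/s, perpendicular to OA.
Rod angle: sinφ = −(r/L) sinθ ⇒ φ = -12.200°; ω_rod = −rω cosθ/√(L²−r²sin²θ) = +13.928 rad/s.
V_P = V_A + ω_rod × AP, with AP = 0.1275 m along the rod.
Components: V_Px = −rω sinθ − a·ω_rod·sinφ = -2.7863 m/s;  V_Py = rω cosθ + a·ω_rod·cosφ = -0.7433 m/s.
|V_P| = √(V_Px² + V_Py²) = 2.8838 m/s.

2.88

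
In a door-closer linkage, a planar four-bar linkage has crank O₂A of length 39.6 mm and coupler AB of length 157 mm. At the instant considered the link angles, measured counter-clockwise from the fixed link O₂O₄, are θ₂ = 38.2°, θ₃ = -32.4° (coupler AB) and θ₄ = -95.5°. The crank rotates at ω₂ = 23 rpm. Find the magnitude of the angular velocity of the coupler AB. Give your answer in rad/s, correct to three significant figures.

0.492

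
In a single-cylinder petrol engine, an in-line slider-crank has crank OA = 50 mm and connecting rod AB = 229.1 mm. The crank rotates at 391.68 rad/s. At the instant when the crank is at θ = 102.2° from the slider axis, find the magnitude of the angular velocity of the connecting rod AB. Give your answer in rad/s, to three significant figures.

ω = 391.7 rad/s
The rod makes angle φ with the slider axis where L sinφ = r sinθ; differentiating, L cosφ·φ̇ = r ω cosθ.
L cosφ = √(L² − r² sin²θ) = 0.22383 m.
|ω_rod| = r ω |cosθ| / √(L² − r² sin²θ) = 0.05·391.7·0.21132/0.22383 = 18.49 rad/s.

18.5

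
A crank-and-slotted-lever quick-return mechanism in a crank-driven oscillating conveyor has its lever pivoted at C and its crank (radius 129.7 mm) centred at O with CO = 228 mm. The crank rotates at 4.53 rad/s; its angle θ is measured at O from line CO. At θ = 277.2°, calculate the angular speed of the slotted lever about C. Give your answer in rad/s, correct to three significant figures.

1.22

ω = 4.53 rad/s
Crank pin A relative to C: A = (d + r cosθ, r sinθ); lever angle φ = atan2(r sinθ, d + r cosθ).
Differentiating tanφ: φ̇ = rω(d cosθ + r)/(d² + r² + 2dr cosθ).
d² + r² + 2dr cosθ = |CA|² = 0.0762187 m²;  d cosθ + r = +0.15828 m.
|ω_lever| = |0.1297·4.53·+0.15828| / 0.0762187 = 1.2201 rad/s.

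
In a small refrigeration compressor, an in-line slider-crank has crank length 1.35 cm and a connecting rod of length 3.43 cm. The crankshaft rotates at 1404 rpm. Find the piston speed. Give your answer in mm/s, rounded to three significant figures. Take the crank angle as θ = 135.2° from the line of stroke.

992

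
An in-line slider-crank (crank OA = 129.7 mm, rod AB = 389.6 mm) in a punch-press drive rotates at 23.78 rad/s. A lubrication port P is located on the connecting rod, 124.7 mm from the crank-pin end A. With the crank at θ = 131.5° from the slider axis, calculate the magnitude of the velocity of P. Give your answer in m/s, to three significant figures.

2.55

ω = 23.78 rad/s.  Crank-pin speed |V_A| = rω = 3.0843 m/s, perpendicular to OA.
Rod angle: sinφ = −(r/L) sinθ ⇒ φ = -14.438°; ω_rod = −rω cosθ/√(L²−r²sin²θ) = +5.4167 rad/s.
V_P = V_A + ω_rod × AP, with AP = 0.1247 m along the rod.
Components: V_Px = −rω sinθ − a·ω_rod·sinφ = -2.1416 m/s;  V_Py = rω cosθ + a·ω_rod·cosφ = -1.3896 m/s.
|V_P| = √(V_Px² + V_Py²) = 2.5529 m/s.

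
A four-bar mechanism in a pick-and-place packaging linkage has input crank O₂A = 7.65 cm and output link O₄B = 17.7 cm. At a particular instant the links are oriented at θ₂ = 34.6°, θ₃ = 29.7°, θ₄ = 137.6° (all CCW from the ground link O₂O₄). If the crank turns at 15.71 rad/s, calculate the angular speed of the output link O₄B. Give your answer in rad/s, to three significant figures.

0.609

ω₂ = 15.71 rad/s
Differentiating the loop-closure r₂e^{iθ₂}+r₃e^{iθ₃}=r₁+r₄e^{iθ₄} gives r₂ω₂e^{iθ₂}+r₃ω₃e^{iθ₃}=r₄ω₄e^{iθ₄}.
Eliminating the other unknown: ω₄ = r₂ω₂ sin(θ₂−θ₃) / [r₄ sin(θ₄−θ₃)].
Numerator sine = +0.08542; denominator sine = +0.95159.
Result = 0.0765·15.71·(+0.08542) / (0.177·(+0.95159)) = +0.60948 rad/s; magnitude 0.60948 rad/s.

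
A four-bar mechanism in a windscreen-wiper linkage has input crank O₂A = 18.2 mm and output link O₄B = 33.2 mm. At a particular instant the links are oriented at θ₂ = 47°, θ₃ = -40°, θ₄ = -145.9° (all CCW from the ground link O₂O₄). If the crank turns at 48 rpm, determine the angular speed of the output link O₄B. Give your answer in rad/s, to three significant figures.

ω₂ = 5.027 rad/s (from 48 rpm).
Differentiating the loop-closure r₂e^{iθ₂}+r₃e^{iθ₃}=r₁+r₄e^{iθ₄} gives r₂ω₂e^{iθ₂}+r₃ω₃e^{iθ₃}=r₄ω₄e^{iθ₄}.
Eliminating the other unknown: ω₄ = r₂ω₂ sin(θ₂−θ₃) / [r₄ sin(θ₄−θ₃)].
Numerator sine = +0.99863; denominator sine = -0.96174.
Result = 0.0182·5.027·(+0.99863) / (0.0332·(-0.96174)) = -2.8612 rad/s; magnitude 2.8612 rad/s.

2.86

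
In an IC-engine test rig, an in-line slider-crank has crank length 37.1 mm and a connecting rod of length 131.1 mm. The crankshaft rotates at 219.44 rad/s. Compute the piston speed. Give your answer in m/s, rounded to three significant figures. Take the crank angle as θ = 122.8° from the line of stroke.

ω = 219.4 rad/s
For an in-line slider-crank, x = r cosθ + √(L² − r² sin²θ), so v = −rω sinθ·[1 + r cosθ/√(L² − r² sin²θ)].
With r = 0.0371 m, L = 0.1311 m, θ = 122.8°: √(L² − r² sin²θ) = 0.12734 m.
v = −0.0371·219.4·0.84057·[1 + 0.0371·-0.54171/0.12734] = -5.7632 m/s.
|v| = 5.7632 m/s.

5.76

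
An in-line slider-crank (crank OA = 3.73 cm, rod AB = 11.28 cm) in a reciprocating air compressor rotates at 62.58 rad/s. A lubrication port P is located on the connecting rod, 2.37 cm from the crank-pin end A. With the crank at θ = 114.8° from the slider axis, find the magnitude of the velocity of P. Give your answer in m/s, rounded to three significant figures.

2.19

ω = 62.58 rad/s.  Crank-pin speed |V_A| = rω = 2.3342 m/s, perpendicular to OA.
Rod angle: sinφ = −(r/L) sinθ ⇒ φ = -17.468°; ω_rod = −rω cosθ/√(L²−r²sin²θ) = +9.0996 rad/s.
V_P = V_A + ω_rod × AP, with AP = 0.0237 m along the rod.
Components: V_Px = −rω sinθ − a·ω_rod·sinφ = -2.0542 m/s;  V_Py = rω cosθ + a·ω_rod·cosφ = -0.77338 m/s.
|V_P| = √(V_Px² + V_Py²) = 2.195 m/s.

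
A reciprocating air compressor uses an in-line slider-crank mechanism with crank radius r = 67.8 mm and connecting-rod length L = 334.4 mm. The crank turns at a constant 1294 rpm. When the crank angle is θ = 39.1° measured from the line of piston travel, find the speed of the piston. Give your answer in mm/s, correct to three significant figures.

6710

ω = 2π·1294/60 = 135.5 rad/s
For an in-line slider-crank, x = r cosθ + √(L² − r² sin²θ), so v = −rω sinθ·[1 + r cosθ/√(L² − r² sin²θ)].
With r = 0.0678 m, L = 0.3344 m, θ = 39.1°: √(L² − r² sin²θ) = 0.33165 m.
v = −0.0678·135.5·0.63068·[1 + 0.0678·0.77605/0.33165] = -6.7135 m/s.
|v| = 6.7135 m/s = 6713.5 mm/s.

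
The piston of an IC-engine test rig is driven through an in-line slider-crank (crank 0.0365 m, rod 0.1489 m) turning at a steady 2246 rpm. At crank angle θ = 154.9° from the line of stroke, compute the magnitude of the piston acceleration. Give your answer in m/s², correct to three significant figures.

1510

ω = 2π·2246/60 = 235.2 rad/s
x(θ) = r cosθ + √(L² − r² sin²θ); with ω constant, a = ω²·d²x/dθ².
d²x/dθ² = −r cosθ − r²(cos2θ)/√u − r⁴ sin²2θ/(4u^{3/2}),  u = L² − r² sin²θ = 0.0219315 m².
Substituting r = 0.0365 m, L = 0.1489 m, θ = 154.9°: d²x/dθ² = +0.027214 m.
a = ω²·d²x/dθ² = (235.2)²·(+0.027214) = +1505.5 m/s²;  |a| = 1505.5 m/s².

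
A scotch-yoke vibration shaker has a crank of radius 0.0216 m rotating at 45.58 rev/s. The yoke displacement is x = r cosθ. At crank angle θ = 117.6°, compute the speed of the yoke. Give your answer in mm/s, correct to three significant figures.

ω = 286.4 rad/s (from 45.58 rev/s).
x = r cosθ ⇒ ẋ = −rω sinθ.
|v| = rω|sinθ| = 0.0216·286.4·|sin 117.6°| = 5.482 m/s = 5482 mm/s.

5480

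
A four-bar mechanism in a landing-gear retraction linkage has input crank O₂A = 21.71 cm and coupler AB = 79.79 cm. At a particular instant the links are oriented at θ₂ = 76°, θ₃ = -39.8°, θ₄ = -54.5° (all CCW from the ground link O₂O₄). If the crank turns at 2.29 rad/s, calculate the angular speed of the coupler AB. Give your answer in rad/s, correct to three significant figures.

ω₂ = 2.29 rad/s
Differentiating the loop-closure r₂e^{iθ₂}+r₃e^{iθ₃}=r₁+r₄e^{iθ₄} gives r₂ω₂e^{iθ₂}+r₃ω₃e^{iθ₃}=r₄ω₄e^{iθ₄}.
Eliminating the other unknown: ω₃ = r₂ω₂ sin(θ₄−θ₂) / [r₃ sin(θ₃−θ₄)].
Numerator sine = -0.76041; denominator sine = +0.25376.
Result = 0.2171·2.29·(-0.76041) / (0.7979·(+0.25376)) = -1.8671 rad/s; magnitude 1.8671 rad/s.

1.87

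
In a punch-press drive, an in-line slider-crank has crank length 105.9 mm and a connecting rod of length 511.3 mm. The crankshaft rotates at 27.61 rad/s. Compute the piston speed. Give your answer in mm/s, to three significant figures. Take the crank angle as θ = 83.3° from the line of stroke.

2980

ω = 27.61 rad/s
For an in-line slider-crank, x = r cosθ + √(L² − r² sin²θ), so v = −rω sinθ·[1 + r cosθ/√(L² − r² sin²θ)].
With r = 0.1059 m, L = 0.5113 m, θ = 83.3°: √(L² − r² sin²θ) = 0.50037 m.
v = −0.1059·27.61·0.99317·[1 + 0.1059·0.11667/0.50037] = -2.9756 m/s.
|v| = 2.9756 m/s = 2975.6 mm/s.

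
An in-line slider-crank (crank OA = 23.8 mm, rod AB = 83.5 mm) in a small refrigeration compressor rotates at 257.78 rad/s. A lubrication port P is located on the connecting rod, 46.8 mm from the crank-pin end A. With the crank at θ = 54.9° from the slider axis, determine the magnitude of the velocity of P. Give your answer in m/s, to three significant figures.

ω = 257.8 rad/s.  Crank-pin speed |V_A| = rω = 6.1352 m/s, perpendicular to OA.
Rod angle: sinφ = −(r/L) sinθ ⇒ φ = -13.485°; ω_rod = −rω cosθ/√(L²−r²sin²θ) = -43.446 rad/s.
V_P = V_A + ω_rod × AP, with AP = 0.0468 m along the rod.
Components: V_Px = −rω sinθ − a·ω_rod·sinφ = -5.4936 m/s;  V_Py = rω cosθ + a·ω_rod·cosφ = +1.5505 m/s.
|V_P| = √(V_Px² + V_Py²) = 5.7083 m/s.

5.71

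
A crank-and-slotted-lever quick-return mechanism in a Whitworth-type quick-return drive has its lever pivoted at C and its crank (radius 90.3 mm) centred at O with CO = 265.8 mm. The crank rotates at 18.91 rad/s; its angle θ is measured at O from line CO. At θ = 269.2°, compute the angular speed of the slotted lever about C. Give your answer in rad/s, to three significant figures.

1.89

ω = 18.91 rad/s
Crank pin A relative to C: A = (d + r cosθ, r sinθ); lever angle φ = atan2(r sinθ, d + r cosθ).
Differentiating tanφ: φ̇ = rω(d cosθ + r)/(d² + r² + 2dr cosθ).
d² + r² + 2dr cosθ = |CA|² = 0.0781335 m²;  d cosθ + r = +0.086589 m.
|ω_lever| = |0.0903·18.91·+0.086589| / 0.0781335 = 1.8924 rad/s.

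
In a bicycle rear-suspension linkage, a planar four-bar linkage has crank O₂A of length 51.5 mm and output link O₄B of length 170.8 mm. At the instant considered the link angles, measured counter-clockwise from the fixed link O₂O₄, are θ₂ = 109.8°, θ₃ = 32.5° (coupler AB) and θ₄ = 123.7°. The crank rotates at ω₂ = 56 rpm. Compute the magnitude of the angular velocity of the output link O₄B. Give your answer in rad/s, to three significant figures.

ω₂ = 5.864 rad/s (from 56 rpm).
Differentiating the loop-closure r₂e^{iθ₂}+r₃e^{iθ₃}=r₁+r₄e^{iθ₄} gives r₂ω₂e^{iθ₂}+r₃ω₃e^{iθ₃}=r₄ω₄e^{iθ₄}.
Eliminating the other unknown: ω₄ = r₂ω₂ sin(θ₂−θ₃) / [r₄ sin(θ₄−θ₃)].
Numerator sine = +0.97553; denominator sine = +0.99978.
Result = 0.0515·5.864·(+0.97553) / (0.1708·(+0.99978)) = +1.7253 rad/s; magnitude 1.7253 rad/s.

1.73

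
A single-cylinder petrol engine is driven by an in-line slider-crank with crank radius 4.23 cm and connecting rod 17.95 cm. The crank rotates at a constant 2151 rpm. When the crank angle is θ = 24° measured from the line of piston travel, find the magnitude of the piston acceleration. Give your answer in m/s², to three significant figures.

ω = 2π·2151/60 = 225.3 rad/s
x(θ) = r cosθ + √(L² − r² sin²θ); with ω constant, a = ω²·d²x/dθ².
d²x/dθ² = −r cosθ − r²(cos2θ)/√u − r⁴ sin²2θ/(4u^{3/2}),  u = L² − r² sin²θ = 0.0319242 m².
Substituting r = 0.0423 m, L = 0.1795 m, θ = 24°: d²x/dθ² = -0.045421 m.
a = ω²·d²x/dθ² = (225.3)²·(-0.045421) = -2304.6 m/s²;  |a| = 2304.6 m/s².

2300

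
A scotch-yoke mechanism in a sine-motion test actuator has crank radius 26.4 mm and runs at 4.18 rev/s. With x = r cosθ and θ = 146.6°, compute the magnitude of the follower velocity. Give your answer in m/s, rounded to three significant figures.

0.382

ω = 26.26 rad/s (from 4.18 rev/s).
x = r cosθ ⇒ ẋ = −rω sinθ.
|v| = rω|sinθ| = 0.0264·26.26·|sin 146.6°| = 0.38168 m/s.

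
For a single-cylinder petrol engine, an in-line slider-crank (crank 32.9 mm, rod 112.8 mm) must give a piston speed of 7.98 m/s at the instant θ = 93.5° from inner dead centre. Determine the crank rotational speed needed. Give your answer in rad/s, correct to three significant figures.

248

For an in-line slider-crank, |v_piston| = rω|sinθ|·[1 + r cosθ/√(L² − r² sin²θ)].
With r = 0.0329 m, L = 0.1128 m, θ = 93.5°: the bracketed kinematic factor |dx/dθ| = 0.032227 m.
ω = v/|dx/dθ| = 7.98/0.032227 = 247.62 rad/s.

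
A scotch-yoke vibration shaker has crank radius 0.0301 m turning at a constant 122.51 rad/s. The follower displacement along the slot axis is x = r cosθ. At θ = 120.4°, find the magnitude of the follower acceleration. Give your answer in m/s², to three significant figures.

ω = 122.5 rad/s
x = r cosθ ⇒ ẍ = −rω² cosθ (ω constant).
|a| = rω²|cosθ| = 0.0301·(122.5)²·|cos 120.4°| = 228.61 m/s².

229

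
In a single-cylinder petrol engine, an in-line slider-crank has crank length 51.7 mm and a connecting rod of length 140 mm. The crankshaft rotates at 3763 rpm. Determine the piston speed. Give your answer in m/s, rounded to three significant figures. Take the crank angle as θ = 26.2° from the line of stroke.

12.0

ω = 2π·3763/60 = 394.1 rad/s
For an in-line slider-crank, x = r cosθ + √(L² − r² sin²θ), so v = −rω sinθ·[1 + r cosθ/√(L² − r² sin²θ)].
With r = 0.0517 m, L = 0.14 m, θ = 26.2°: √(L² − r² sin²θ) = 0.13813 m.
v = −0.0517·394.1·0.44151·[1 + 0.0517·0.89726/0.13813] = -12.016 m/s.
|v| = 12.016 m/s.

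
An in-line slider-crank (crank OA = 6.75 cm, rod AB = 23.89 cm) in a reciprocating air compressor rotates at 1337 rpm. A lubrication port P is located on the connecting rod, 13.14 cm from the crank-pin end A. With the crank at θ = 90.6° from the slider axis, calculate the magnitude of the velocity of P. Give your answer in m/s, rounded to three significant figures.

9.43

ω = 140 rad/s.  Crank-pin speed |V_A| = rω = 9.4507 m/s, perpendicular to OA.
Rod angle: sinφ = −(r/L) sinθ ⇒ φ = -16.411°; ω_rod = −rω cosθ/√(L²−r²sin²θ) = +0.43185 rad/s.
V_P = V_A + ω_rod × AP, with AP = 0.1314 m along the rod.
Components: V_Px = −rω sinθ − a·ω_rod·sinφ = -9.4341 m/s;  V_Py = rω cosθ + a·ω_rod·cosφ = -0.044532 m/s.
|V_P| = √(V_Px² + V_Py²) = 9.4343 m/s.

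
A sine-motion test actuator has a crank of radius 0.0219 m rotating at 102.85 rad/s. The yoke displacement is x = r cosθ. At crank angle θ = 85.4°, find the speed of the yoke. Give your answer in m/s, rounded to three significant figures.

ω = 102.8 rad/s
x = r cosθ ⇒ ẋ = −rω sinθ.
|v| = rω|sinθ| = 0.0219·102.8·|sin 85.4°| = 2.2452 m/s.

2.25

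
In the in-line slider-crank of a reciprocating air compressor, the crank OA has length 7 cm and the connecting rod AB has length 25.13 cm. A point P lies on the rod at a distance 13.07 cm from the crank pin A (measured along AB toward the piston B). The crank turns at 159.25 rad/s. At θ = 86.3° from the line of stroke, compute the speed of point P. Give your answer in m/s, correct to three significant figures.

11.2

ω = 159.2 rad/s.  Crank-pin speed |V_A| = rω = 11.148 m/s, perpendicular to OA.
Rod angle: sinφ = −(r/L) sinθ ⇒ φ = -16.139°; ω_rod = −rω cosθ/√(L²−r²sin²θ) = -2.9801 rad/s.
V_P = V_A + ω_rod × AP, with AP = 0.1307 m along the rod.
Components: V_Px = −rω sinθ − a·ω_rod·sinφ = -11.233 m/s;  V_Py = rω cosθ + a·ω_rod·cosφ = +0.34523 m/s.
|V_P| = √(V_Px² + V_Py²) = 11.238 m/s.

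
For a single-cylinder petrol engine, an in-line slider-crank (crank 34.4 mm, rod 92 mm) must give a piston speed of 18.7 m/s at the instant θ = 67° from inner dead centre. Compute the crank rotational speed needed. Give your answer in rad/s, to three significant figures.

511

For an in-line slider-crank, |v_piston| = rω|sinθ|·[1 + r cosθ/√(L² − r² sin²θ)].
With r = 0.0344 m, L = 0.092 m, θ = 67°: the bracketed kinematic factor |dx/dθ| = 0.036593 m.
ω = v/|dx/dθ| = 18.7/0.036593 = 511.03 rad/s.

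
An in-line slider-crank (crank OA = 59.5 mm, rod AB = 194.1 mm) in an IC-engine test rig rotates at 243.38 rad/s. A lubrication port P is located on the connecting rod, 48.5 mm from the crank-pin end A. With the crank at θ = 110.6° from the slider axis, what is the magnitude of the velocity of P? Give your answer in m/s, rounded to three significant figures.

13.7

ω = 243.4 rad/s.  Crank-pin speed |V_A| = rω = 14.481 m/s, perpendicular to OA.
Rod angle: sinφ = −(r/L) sinθ ⇒ φ = -16.675°; ω_rod = −rω cosθ/√(L²−r²sin²θ) = +27.402 rad/s.
V_P = V_A + ω_rod × AP, with AP = 0.0485 m along the rod.
Components: V_Px = −rω sinθ − a·ω_rod·sinφ = -13.174 m/s;  V_Py = rω cosθ + a·ω_rod·cosφ = -3.8219 m/s.
|V_P| = √(V_Px² + V_Py²) = 13.717 m/s.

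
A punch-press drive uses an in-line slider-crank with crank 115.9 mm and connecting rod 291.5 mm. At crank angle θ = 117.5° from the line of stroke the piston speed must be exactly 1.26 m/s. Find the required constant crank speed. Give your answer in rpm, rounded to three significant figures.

146

For an in-line slider-crank, |v_piston| = rω|sinθ|·[1 + r cosθ/√(L² − r² sin²θ)].
With r = 0.1159 m, L = 0.2915 m, θ = 117.5°: the bracketed kinematic factor |dx/dθ| = 0.082635 m.
ω = v/|dx/dθ| = 1.26/0.082635 = 15.248 rad/s.
N = 60ω/(2π) = 145.61 rpm.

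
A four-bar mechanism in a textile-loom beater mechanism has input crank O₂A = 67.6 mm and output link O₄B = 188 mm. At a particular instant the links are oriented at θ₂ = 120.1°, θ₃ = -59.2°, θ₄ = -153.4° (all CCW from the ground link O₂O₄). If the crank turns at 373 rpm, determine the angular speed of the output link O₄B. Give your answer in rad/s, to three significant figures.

0.172

ω₂ = 39.06 rad/s (from 373 rpm).
Differentiating the loop-closure r₂e^{iθ₂}+r₃e^{iθ₃}=r₁+r₄e^{iθ₄} gives r₂ω₂e^{iθ₂}+r₃ω₃e^{iθ₃}=r₄ω₄e^{iθ₄}.
Eliminating the other unknown: ω₄ = r₂ω₂ sin(θ₂−θ₃) / [r₄ sin(θ₄−θ₃)].
Numerator sine = +0.01222; denominator sine = -0.99731.
Result = 0.0676·39.06·(+0.01222) / (0.188·(-0.99731)) = -0.17205 rad/s; magnitude 0.17205 rad/s.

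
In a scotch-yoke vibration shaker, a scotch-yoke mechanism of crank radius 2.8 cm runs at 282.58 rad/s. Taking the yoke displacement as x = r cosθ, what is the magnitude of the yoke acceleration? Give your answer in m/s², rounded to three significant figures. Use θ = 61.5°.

ω = 282.6 rad/s
x = r cosθ ⇒ ẍ = −rω² cosθ (ω constant).
|a| = rω²|cosθ| = 0.028·(282.6)²·|cos 61.5°| = 1066.9 m/s².

1070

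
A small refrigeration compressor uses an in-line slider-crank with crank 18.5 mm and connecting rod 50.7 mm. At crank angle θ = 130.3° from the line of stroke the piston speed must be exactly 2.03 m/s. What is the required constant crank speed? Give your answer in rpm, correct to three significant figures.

For an in-line slider-crank, |v_piston| = rω|sinθ|·[1 + r cosθ/√(L² − r² sin²θ)].
With r = 0.0185 m, L = 0.0507 m, θ = 130.3°: the bracketed kinematic factor |dx/dθ| = 0.010642 m.
ω = v/|dx/dθ| = 2.03/0.010642 = 190.74 rad/s.
N = 60ω/(2π) = 1821.5 rpm.

1820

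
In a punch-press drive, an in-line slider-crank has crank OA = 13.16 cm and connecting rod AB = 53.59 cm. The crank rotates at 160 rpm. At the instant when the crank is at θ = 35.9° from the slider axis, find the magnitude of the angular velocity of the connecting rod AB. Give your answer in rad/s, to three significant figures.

ω = 16.76 rad/s (converted from 160 rpm).
The rod makes angle φ with the slider axis where L sinφ = r sinθ; differentiating, L cosφ·φ̇ = r ω cosθ.
L cosφ = √(L² − r² sin²θ) = 0.53032 m.
|ω_rod| = r ω |cosθ| / √(L² − r² sin²θ) = 0.1316·16.76·0.81004/0.53032 = 3.368 rad/s.

3.37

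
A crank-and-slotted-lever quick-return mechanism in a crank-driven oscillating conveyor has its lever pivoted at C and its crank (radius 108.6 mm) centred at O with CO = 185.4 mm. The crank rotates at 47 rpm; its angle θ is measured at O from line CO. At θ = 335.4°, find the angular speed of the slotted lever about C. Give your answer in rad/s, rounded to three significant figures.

ω = 4.922 rad/s (from 47 rpm).
Crank pin A relative to C: A = (d + r cosθ, r sinθ); lever angle φ = atan2(r sinθ, d + r cosθ).
Differentiating tanφ: φ̇ = rω(d cosθ + r)/(d² + r² + 2dr cosθ).
d² + r² + 2dr cosθ = |CA|² = 0.082781 m²;  d cosθ + r = +0.27717 m.
|ω_lever| = |0.1086·4.922·+0.27717| / 0.082781 = 1.7897 rad/s.

1.79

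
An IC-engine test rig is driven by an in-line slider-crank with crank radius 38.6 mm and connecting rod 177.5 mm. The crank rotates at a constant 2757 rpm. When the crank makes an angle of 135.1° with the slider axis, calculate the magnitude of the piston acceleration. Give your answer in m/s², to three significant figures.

2270

ω = 2π·2757/60 = 288.7 rad/s
x(θ) = r cosθ + √(L² − r² sin²θ); with ω constant, a = ω²·d²x/dθ².
d²x/dθ² = −r cosθ − r²(cos2θ)/√u − r⁴ sin²2θ/(4u^{3/2}),  u = L² − r² sin²θ = 0.0307639 m².
Substituting r = 0.0386 m, L = 0.1775 m, θ = 135.1°: d²x/dθ² = +0.027209 m.
a = ω²·d²x/dθ² = (288.7)²·(+0.027209) = +2268 m/s²;  |a| = 2268 m/s².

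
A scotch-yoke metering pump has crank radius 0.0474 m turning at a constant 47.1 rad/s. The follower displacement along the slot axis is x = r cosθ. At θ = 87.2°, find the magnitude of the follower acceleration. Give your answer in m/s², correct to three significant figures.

5.14

ω = 47.1 rad/s
x = r cosθ ⇒ ẍ = −rω² cosθ (ω constant).
|a| = rω²|cosθ| = 0.0474·(47.1)²·|cos 87.2°| = 5.1367 m/s².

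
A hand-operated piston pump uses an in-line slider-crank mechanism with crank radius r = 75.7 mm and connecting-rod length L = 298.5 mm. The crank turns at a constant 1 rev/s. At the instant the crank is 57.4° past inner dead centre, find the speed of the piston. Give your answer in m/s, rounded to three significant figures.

0.457

ω = 2π·1 = 6.283 rad/s
For an in-line slider-crank, x = r cosθ + √(L² − r² sin²θ), so v = −rω sinθ·[1 + r cosθ/√(L² − r² sin²θ)].
With r = 0.0757 m, L = 0.2985 m, θ = 57.4°: √(L² − r² sin²θ) = 0.29161 m.
v = −0.0757·6.283·0.84245·[1 + 0.0757·0.53877/0.29161] = -0.45674 m/s.
|v| = 0.45674 m/s.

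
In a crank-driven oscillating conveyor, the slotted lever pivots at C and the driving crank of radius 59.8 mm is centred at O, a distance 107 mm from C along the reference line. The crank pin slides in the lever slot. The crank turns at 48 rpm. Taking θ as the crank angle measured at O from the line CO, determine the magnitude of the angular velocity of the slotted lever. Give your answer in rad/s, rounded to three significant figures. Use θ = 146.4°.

2.02

ω = 5.027 rad/s (from 48 rpm).
Crank pin A relative to C: A = (d + r cosθ, r sinθ); lever angle φ = atan2(r sinθ, d + r cosθ).
Differentiating tanφ: φ̇ = rω(d cosθ + r)/(d² + r² + 2dr cosθ).
d² + r² + 2dr cosθ = |CA|² = 0.00436598 m²;  d cosθ + r = -0.029323 m.
|ω_lever| = |0.0598·5.027·-0.029323| / 0.00436598 = 2.0188 rad/s.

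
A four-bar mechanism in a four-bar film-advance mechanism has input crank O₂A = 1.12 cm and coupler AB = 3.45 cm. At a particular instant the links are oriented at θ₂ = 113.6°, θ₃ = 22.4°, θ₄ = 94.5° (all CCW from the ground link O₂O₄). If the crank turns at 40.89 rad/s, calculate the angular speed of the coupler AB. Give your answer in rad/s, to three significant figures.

4.56

ω₂ = 40.89 rad/s
Differentiating the loop-closure r₂e^{iθ₂}+r₃e^{iθ₃}=r₁+r₄e^{iθ₄} gives r₂ω₂e^{iθ₂}+r₃ω₃e^{iθ₃}=r₄ω₄e^{iθ₄}.
Eliminating the other unknown: ω₃ = r₂ω₂ sin(θ₄−θ₂) / [r₃ sin(θ₃−θ₄)].
Numerator sine = -0.32722; denominator sine = -0.95159.
Result = 0.0112·40.89·(-0.32722) / (0.0345·(-0.95159)) = +4.5646 rad/s; magnitude 4.5646 rad/s.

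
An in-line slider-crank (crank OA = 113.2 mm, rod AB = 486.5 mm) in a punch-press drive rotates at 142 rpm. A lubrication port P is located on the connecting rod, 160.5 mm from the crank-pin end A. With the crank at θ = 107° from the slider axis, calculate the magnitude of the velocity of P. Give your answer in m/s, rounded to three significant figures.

1.61

ω = 14.87 rad/s.  Crank-pin speed |V_A| = rω = 1.6833 m/s, perpendicular to OA.
Rod angle: sinφ = −(r/L) sinθ ⇒ φ = -12.857°; ω_rod = −rω cosθ/√(L²−r²sin²θ) = +1.0376 rad/s.
V_P = V_A + ω_rod × AP, with AP = 0.1605 m along the rod.
Components: V_Px = −rω sinθ − a·ω_rod·sinφ = -1.5727 m/s;  V_Py = rω cosθ + a·ω_rod·cosφ = -0.32979 m/s.
|V_P| = √(V_Px² + V_Py²) = 1.6069 m/s.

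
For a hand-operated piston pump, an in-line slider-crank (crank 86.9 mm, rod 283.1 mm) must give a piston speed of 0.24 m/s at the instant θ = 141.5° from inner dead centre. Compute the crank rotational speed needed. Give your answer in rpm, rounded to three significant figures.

For an in-line slider-crank, |v_piston| = rω|sinθ|·[1 + r cosθ/√(L² − r² sin²θ)].
With r = 0.0869 m, L = 0.2831 m, θ = 141.5°: the bracketed kinematic factor |dx/dθ| = 0.040857 m.
ω = v/|dx/dθ| = 0.24/0.040857 = 5.8741 rad/s.
N = 60ω/(2π) = 56.094 rpm.

56.1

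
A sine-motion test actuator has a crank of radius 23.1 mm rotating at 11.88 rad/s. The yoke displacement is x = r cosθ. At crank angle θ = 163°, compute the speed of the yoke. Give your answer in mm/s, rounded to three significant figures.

ω = 11.88 rad/s
x = r cosθ ⇒ ẋ = −rω sinθ.
|v| = rω|sinθ| = 0.0231·11.88·|sin 163°| = 0.080235 m/s = 80.235 mm/s.

80.2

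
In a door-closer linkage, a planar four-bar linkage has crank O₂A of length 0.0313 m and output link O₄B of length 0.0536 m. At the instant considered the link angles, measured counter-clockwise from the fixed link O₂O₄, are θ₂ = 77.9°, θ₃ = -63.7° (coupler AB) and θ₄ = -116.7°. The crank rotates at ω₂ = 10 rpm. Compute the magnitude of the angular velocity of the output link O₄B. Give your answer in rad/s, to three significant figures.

ω₂ = 1.047 rad/s (from 10 rpm).
Differentiating the loop-closure r₂e^{iθ₂}+r₃e^{iθ₃}=r₁+r₄e^{iθ₄} gives r₂ω₂e^{iθ₂}+r₃ω₃e^{iθ₃}=r₄ω₄e^{iθ₄}.
Eliminating the other unknown: ω₄ = r₂ω₂ sin(θ₂−θ₃) / [r₄ sin(θ₄−θ₃)].
Numerator sine = +0.62115; denominator sine = -0.79864.
Result = 0.0313·1.047·(+0.62115) / (0.0536·(-0.79864)) = -0.47561 rad/s; magnitude 0.47561 rad/s.

0.476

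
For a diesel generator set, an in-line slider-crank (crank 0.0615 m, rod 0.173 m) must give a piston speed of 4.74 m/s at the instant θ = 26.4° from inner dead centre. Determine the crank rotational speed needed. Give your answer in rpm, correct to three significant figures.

1250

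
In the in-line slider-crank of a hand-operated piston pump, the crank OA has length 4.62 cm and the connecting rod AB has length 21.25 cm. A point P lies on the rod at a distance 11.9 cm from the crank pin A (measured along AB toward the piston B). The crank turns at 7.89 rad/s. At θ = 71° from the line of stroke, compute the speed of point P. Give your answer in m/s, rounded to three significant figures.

ω = 7.89 rad/s.  Crank-pin speed |V_A| = rω = 0.36452 m/s, perpendicular to OA.
Rod angle: sinφ = −(r/L) sinθ ⇒ φ = -11.863°; ω_rod = −rω cosθ/√(L²−r²sin²θ) = -0.57066 rad/s.
V_P = V_A + ω_rod × AP, with AP = 0.119 m along the rod.
Components: V_Px = −rω sinθ − a·ω_rod·sinφ = -0.35862 m/s;  V_Py = rω cosθ + a·ω_rod·cosφ = +0.052217 m/s.
|V_P| = √(V_Px² + V_Py²) = 0.3624 m/s.

0.362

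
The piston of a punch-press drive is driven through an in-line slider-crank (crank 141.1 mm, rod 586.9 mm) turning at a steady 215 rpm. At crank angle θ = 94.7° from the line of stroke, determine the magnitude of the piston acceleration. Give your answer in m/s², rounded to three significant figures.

23.3

ω = 2π·215/60 = 22.51 rad/s
x(θ) = r cosθ + √(L² − r² sin²θ); with ω constant, a = ω²·d²x/dθ².
d²x/dθ² = −r cosθ − r²(cos2θ)/√u − r⁴ sin²2θ/(4u^{3/2}),  u = L² − r² sin²θ = 0.324676 m².
Substituting r = 0.1411 m, L = 0.5869 m, θ = 94.7°: d²x/dθ² = +0.046019 m.
a = ω²·d²x/dθ² = (22.51)²·(+0.046019) = +23.327 m/s²;  |a| = 23.327 m/s².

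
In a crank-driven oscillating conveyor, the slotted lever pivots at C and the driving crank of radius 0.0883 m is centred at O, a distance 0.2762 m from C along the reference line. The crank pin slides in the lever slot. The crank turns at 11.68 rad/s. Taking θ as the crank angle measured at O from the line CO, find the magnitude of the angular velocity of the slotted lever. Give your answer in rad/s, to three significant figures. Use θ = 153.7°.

4.07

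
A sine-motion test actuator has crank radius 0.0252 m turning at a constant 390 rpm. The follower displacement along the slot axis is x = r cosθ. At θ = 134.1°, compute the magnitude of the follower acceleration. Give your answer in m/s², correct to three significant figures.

29.3

ω = 40.84 rad/s (from 390 rpm).
x = r cosθ ⇒ ẍ = −rω² cosθ (ω constant).
|a| = rω²|cosθ| = 0.0252·(40.84)²·|cos 134.1°| = 29.251 m/s².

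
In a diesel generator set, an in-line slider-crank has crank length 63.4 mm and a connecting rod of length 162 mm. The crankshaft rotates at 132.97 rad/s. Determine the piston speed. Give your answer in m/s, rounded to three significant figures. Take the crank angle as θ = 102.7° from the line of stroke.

ω = 133 rad/s
For an in-line slider-crank, x = r cosθ + √(L² − r² sin²θ), so v = −rω sinθ·[1 + r cosθ/√(L² − r² sin²θ)].
With r = 0.0634 m, L = 0.162 m, θ = 102.7°: √(L² − r² sin²θ) = 0.14973 m.
v = −0.0634·133·0.97553·[1 + 0.0634·-0.21985/0.14973] = -7.4585 m/s.
|v| = 7.4585 m/s.

7.46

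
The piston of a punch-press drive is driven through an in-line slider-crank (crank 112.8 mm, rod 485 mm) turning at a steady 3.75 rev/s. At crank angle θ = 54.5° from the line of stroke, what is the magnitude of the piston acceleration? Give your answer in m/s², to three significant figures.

31.7

ω = 2π·3.75 = 23.56 rad/s
x(θ) = r cosθ + √(L² − r² sin²θ); with ω constant, a = ω²·d²x/dθ².
d²x/dθ² = −r cosθ − r²(cos2θ)/√u − r⁴ sin²2θ/(4u^{3/2}),  u = L² − r² sin²θ = 0.226792 m².
Substituting r = 0.1128 m, L = 0.485 m, θ = 54.5°: d²x/dθ² = -0.05714 m.
a = ω²·d²x/dθ² = (23.56)²·(-0.05714) = -31.722 m/s²;  |a| = 31.722 m/s².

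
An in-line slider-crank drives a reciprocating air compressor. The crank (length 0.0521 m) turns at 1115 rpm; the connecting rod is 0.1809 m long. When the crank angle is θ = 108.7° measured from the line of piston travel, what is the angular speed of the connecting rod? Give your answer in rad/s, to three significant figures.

ω = 116.8 rad/s (converted from 1115 rpm).
The rod makes angle φ with the slider axis where L sinφ = r sinθ; differentiating, L cosφ·φ̇ = r ω cosθ.
L cosφ = √(L² − r² sin²θ) = 0.17404 m.
|ω_rod| = r ω |cosθ| / √(L² − r² sin²θ) = 0.0521·116.8·0.32061/0.17404 = 11.207 rad/s.

11.2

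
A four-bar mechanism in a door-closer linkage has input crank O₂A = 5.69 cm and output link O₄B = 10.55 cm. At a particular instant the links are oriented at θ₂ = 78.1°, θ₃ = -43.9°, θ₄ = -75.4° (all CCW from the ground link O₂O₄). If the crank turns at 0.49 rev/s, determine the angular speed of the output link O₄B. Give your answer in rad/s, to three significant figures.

2.70

ω₂ = 3.079 rad/s (from 0.49 rev/s).
Differentiating the loop-closure r₂e^{iθ₂}+r₃e^{iθ₃}=r₁+r₄e^{iθ₄} gives r₂ω₂e^{iθ₂}+r₃ω₃e^{iθ₃}=r₄ω₄e^{iθ₄}.
Eliminating the other unknown: ω₄ = r₂ω₂ sin(θ₂−θ₃) / [r₄ sin(θ₄−θ₃)].
Numerator sine = +0.84805; denominator sine = -0.52250.
Result = 0.0569·3.079·(+0.84805) / (0.1055·(-0.52250)) = -2.6951 rad/s; magnitude 2.6951 rad/s.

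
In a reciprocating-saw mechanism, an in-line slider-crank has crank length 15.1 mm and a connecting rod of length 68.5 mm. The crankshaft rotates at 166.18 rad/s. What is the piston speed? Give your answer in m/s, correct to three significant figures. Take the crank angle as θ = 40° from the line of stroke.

ω = 166.2 rad/s
For an in-line slider-crank, x = r cosθ + √(L² − r² sin²θ), so v = −rω sinθ·[1 + r cosθ/√(L² − r² sin²θ)].
With r = 0.0151 m, L = 0.0685 m, θ = 40°: √(L² − r² sin²θ) = 0.067809 m.
v = −0.0151·166.2·0.64279·[1 + 0.0151·0.76604/0.067809] = -1.8881 m/s.
|v| = 1.8881 m/s.

1.89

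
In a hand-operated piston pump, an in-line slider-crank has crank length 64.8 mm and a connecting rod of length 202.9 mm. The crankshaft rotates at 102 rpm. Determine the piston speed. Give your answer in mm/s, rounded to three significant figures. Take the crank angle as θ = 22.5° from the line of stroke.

ω = 2π·102/60 = 10.68 rad/s
For an in-line slider-crank, x = r cosθ + √(L² − r² sin²θ), so v = −rω sinθ·[1 + r cosθ/√(L² − r² sin²θ)].
With r = 0.0648 m, L = 0.2029 m, θ = 22.5°: √(L² − r² sin²θ) = 0.20138 m.
v = −0.0648·10.68·0.38268·[1 + 0.0648·0.92388/0.20138] = -0.34362 m/s.
|v| = 0.34362 m/s = 343.62 mm/s.

344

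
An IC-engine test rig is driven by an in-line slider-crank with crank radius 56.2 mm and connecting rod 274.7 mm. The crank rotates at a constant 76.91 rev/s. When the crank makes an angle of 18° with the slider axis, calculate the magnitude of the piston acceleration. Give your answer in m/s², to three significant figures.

ω = 2π·76.9 = 483.2 rad/s
x(θ) = r cosθ + √(L² − r² sin²θ); with ω constant, a = ω²·d²x/dθ².
d²x/dθ² = −r cosθ − r²(cos2θ)/√u − r⁴ sin²2θ/(4u^{3/2}),  u = L² − r² sin²θ = 0.0751585 m².
Substituting r = 0.0562 m, L = 0.2747 m, θ = 18°: d²x/dθ² = -0.062812 m.
a = ω²·d²x/dθ² = (483.2)²·(-0.062812) = -14668 m/s²;  |a| = 14668 m/s².

14700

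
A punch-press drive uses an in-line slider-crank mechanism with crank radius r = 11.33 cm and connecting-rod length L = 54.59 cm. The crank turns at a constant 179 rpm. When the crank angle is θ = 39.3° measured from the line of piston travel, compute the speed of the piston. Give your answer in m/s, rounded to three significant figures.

1.56

ω = 2π·179/60 = 18.74 rad/s
For an in-line slider-crank, x = r cosθ + √(L² − r² sin²θ), so v = −rω sinθ·[1 + r cosθ/√(L² − r² sin²θ)].
With r = 0.1133 m, L = 0.5459 m, θ = 39.3°: √(L² − r² sin²θ) = 0.54116 m.
v = −0.1133·18.74·0.63338·[1 + 0.1133·0.77384/0.54116] = -1.5631 m/s.
|v| = 1.5631 m/s.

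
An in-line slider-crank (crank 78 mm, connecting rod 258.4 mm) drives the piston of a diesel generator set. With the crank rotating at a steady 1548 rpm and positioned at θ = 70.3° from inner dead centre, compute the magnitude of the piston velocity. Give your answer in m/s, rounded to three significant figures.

ω = 2π·1548/60 = 162.1 rad/s
For an in-line slider-crank, x = r cosθ + √(L² − r² sin²θ), so v = −rω sinθ·[1 + r cosθ/√(L² − r² sin²θ)].
With r = 0.078 m, L = 0.2584 m, θ = 70.3°: √(L² − r² sin²θ) = 0.24775 m.
v = −0.078·162.1·0.94147·[1 + 0.078·0.33710/0.24775] = -13.168 m/s.
|v| = 13.168 m/s.

13.2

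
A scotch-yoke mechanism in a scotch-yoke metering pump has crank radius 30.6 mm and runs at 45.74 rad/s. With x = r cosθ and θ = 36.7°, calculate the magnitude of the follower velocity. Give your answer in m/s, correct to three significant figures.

ω = 45.74 rad/s
x = r cosθ ⇒ ẋ = −rω sinθ.
|v| = rω|sinθ| = 0.0306·45.74·|sin 36.7°| = 0.83646 m/s.

0.836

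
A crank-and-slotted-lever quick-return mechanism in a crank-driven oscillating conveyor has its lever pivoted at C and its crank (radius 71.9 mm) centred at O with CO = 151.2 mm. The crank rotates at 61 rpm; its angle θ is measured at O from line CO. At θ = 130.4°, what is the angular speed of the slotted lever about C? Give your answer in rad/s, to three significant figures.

ω = 6.388 rad/s (from 61 rpm).
Crank pin A relative to C: A = (d + r cosθ, r sinθ); lever angle φ = atan2(r sinθ, d + r cosθ).
Differentiating tanφ: φ̇ = rω(d cosθ + r)/(d² + r² + 2dr cosθ).
d² + r² + 2dr cosθ = |CA|² = 0.0139393 m²;  d cosθ + r = -0.026096 m.
|ω_lever| = |0.0719·6.388·-0.026096| / 0.0139393 = 0.85984 rad/s.

0.860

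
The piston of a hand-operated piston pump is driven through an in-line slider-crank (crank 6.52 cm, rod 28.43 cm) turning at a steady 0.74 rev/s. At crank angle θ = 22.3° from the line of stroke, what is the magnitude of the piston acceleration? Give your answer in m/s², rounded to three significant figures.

1.54

ω = 2π·0.74 = 4.65 rad/s
x(θ) = r cosθ + √(L² − r² sin²θ); with ω constant, a = ω²·d²x/dθ².
d²x/dθ² = −r cosθ − r²(cos2θ)/√u − r⁴ sin²2θ/(4u^{3/2}),  u = L² − r² sin²θ = 0.0802144 m².
Substituting r = 0.0652 m, L = 0.2843 m, θ = 22.3°: d²x/dθ² = -0.071109 m.
a = ω²·d²x/dθ² = (4.65)²·(-0.071109) = -1.5373 m/s²;  |a| = 1.5373 m/s².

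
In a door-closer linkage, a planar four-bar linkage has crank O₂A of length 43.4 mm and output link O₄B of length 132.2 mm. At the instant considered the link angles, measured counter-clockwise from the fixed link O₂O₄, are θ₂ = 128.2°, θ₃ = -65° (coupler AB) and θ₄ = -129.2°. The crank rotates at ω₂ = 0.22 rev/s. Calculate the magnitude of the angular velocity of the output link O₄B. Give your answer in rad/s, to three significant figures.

0.115

ω₂ = 1.382 rad/s (from 0.22 rev/s).
Differentiating the loop-closure r₂e^{iθ₂}+r₃e^{iθ₃}=r₁+r₄e^{iθ₄} gives r₂ω₂e^{iθ₂}+r₃ω₃e^{iθ₃}=r₄ω₄e^{iθ₄}.
Eliminating the other unknown: ω₄ = r₂ω₂ sin(θ₂−θ₃) / [r₄ sin(θ₄−θ₃)].
Numerator sine = -0.22835; denominator sine = -0.90032.
Result = 0.0434·1.382·(-0.22835) / (0.1322·(-0.90032)) = +0.1151 rad/s; magnitude 0.1151 rad/s.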